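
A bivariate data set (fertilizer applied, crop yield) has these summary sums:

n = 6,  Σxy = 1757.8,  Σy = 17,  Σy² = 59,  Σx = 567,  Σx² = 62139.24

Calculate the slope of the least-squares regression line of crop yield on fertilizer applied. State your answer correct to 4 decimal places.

0.0177

Sxx = Σx² − (Σx)²/n = 62139.24 − 53581.5 = 8557.74
Sxy = Σxy − (Σx)(Σy)/n = 1757.8 − 1606.5 = 151.3
b = Sxy/Sxx = 151.3/8557.74 = 0.017680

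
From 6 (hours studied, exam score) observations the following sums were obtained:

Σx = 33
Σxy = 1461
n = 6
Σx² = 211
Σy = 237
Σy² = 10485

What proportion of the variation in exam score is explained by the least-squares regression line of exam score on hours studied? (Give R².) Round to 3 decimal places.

0.748

Sxx = Σx² − (Σx)²/n = 211 − 181.5 = 29.5
Sxy = Σxy − (Σx)(Σy)/n = 1461 − 1303.5 = 157.5
Syy = Σy² − (Σy)²/n = 10485 − 9361.5 = 1123.5
R² = Sxy²/(Sxx·Syy) = (157.5)²/(29.5·1123.5) = 0.748456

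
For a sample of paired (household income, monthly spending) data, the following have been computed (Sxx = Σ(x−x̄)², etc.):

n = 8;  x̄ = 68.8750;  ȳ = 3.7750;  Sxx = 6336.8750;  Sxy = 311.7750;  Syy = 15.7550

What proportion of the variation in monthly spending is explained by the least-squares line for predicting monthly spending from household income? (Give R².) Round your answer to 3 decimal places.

0.974

R² = Sxy²/(Sxx·Syy) = (311.775)²/(6336.875·15.755) = 0.973619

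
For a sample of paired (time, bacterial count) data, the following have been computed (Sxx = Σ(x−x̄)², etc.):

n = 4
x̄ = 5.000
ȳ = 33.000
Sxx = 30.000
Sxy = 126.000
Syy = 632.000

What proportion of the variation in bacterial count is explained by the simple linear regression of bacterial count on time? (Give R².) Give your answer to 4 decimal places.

0.8373

R² = Sxy²/(Sxx·Syy) = (126)²/(30·632) = 0.837342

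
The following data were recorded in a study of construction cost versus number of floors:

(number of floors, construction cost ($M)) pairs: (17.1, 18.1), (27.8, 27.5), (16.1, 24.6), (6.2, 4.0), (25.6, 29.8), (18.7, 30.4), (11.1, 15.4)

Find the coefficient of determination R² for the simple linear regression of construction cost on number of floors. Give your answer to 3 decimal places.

n = 7, Σx = 122.6, Σy = 149.8, Σxy = 2997.17, Σx² = 2491.16, Σy² = 3754.38
Sxx = Σx² − (Σx)²/n = 2491.16 − 2147.251429 = 343.908571
Sxy = Σxy − (Σx)(Σy)/n = 2997.17 − 2623.64 = 373.53
Syy = Σy² − (Σy)²/n = 3754.38 − 3205.72 = 548.66
R² = Sxy²/(Sxx·Syy) = (373.53)²/(343.908571·548.66) = 0.739443

0.739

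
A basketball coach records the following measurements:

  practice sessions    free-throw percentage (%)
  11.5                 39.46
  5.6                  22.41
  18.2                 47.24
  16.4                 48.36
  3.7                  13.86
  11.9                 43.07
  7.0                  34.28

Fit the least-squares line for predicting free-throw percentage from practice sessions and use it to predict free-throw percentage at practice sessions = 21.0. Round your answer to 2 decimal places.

58.46

n = 7, Σx = 74.3, Σy = 248.68, Σxy = 3035.933, Σx² = 968.11
Sxx = Σx² − (Σx)²/n = 968.11 − 788.641429 = 179.468571
Sxy = Σxy − (Σx)(Σy)/n = 3035.933 − 2639.560571 = 396.372429
b = Sxy/Sxx = 396.372429/179.468571 = 2.208590
a = ȳ − b·x̄ = 35.525714 − 2.208590·10.614286 = 12.083113
ŷ(21.0) = a + b·21.0 = 12.083113 + 2.208590·21 = 58.463495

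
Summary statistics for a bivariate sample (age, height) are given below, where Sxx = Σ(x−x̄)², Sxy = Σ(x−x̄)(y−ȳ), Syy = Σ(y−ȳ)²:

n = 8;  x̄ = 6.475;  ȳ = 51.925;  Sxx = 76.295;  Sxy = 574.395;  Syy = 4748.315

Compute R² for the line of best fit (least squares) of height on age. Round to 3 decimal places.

R² = Sxy²/(Sxx·Syy) = (574.395)²/(76.295·4748.315) = 0.910722

0.911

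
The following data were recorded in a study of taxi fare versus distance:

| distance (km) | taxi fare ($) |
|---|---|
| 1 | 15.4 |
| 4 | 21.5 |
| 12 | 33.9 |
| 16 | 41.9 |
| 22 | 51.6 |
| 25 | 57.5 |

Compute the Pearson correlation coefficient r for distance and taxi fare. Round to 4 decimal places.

0.9995

n = 6, Σx = 80, Σy = 221.8, Σxy = 3751.3, Σx² = 1526, Σy² = 9573.04
Sxx = Σx² − (Σx)²/n = 1526 − 1066.666667 = 459.333333
Sxy = Σxy − (Σx)(Σy)/n = 3751.3 − 2957.333333 = 793.966667
Syy = Σy² − (Σy)²/n = 9573.04 − 8199.206667 = 1373.833333
r = Sxy/√(Sxx·Syy) = 793.966667/√(631047.444444) = 793.966667/794.384947 = 0.999473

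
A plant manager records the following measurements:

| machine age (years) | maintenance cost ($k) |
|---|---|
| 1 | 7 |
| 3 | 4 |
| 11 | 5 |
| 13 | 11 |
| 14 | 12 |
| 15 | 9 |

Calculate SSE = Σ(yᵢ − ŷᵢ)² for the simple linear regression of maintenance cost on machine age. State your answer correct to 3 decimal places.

n = 6, Σx = 57, Σy = 48, Σxy = 520, Σx² = 721, Σy² = 436
Sxx = Σx² − (Σx)²/n = 721 − 541.5 = 179.5
Sxy = Σxy − (Σx)(Σy)/n = 520 − 456 = 64
Syy = Σy² − (Σy)²/n = 436 − 384 = 52
b = Sxy/Sxx = 64/179.5 = 0.356546
SSE = Syy − b·Sxy = 52 − 0.356546·64 = 29.181058

29.181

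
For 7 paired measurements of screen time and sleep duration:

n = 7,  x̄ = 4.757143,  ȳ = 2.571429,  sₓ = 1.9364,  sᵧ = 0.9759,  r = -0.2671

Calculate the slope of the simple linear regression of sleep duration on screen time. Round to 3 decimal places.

b = r · sᵧ/sₓ = -0.2671 · 0.9759/1.9364 = -0.134612

-0.135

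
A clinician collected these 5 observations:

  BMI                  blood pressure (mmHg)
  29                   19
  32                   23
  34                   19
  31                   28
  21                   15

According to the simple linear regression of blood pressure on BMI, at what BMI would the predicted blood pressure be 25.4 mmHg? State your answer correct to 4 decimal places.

37.3712

n = 5, Σx = 147, Σy = 104, Σxy = 3116, Σx² = 4423
Sxx = Σx² − (Σx)²/n = 4423 − 4321.8 = 101.2
Sxy = Σxy − (Σx)(Σy)/n = 3116 − 3057.6 = 58.4
b = Sxy/Sxx = 58.4/101.2 = 0.577075
a = ȳ − b·x̄ = 20.8 − 0.577075·29.4 = 3.833992
Set a + b·x = 25.4: x = (25.4 − 3.833992) / 0.577075 = 37.371233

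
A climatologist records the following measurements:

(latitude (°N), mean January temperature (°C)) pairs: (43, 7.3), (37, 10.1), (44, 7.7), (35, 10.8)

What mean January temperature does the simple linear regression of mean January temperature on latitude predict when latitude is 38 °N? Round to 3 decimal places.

9.649

n = 4, Σx = 159, Σy = 35.9, Σxy = 1404.4, Σx² = 6379
Sxx = Σx² − (Σx)²/n = 6379 − 6320.25 = 58.75
Sxy = Σxy − (Σx)(Σy)/n = 1404.4 − 1427.025 = -22.625
b = Sxy/Sxx = -22.625/58.75 = -0.385106
a = ȳ − b·x̄ = 8.975 − (-0.385106)·39.75 = 24.282979
ŷ(38) = a + b·38 = 24.282979 + (-0.385106)·38 = 9.648936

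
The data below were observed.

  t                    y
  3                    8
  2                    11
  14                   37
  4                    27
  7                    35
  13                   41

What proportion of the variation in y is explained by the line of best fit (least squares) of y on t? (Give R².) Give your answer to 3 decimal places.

n = 6, Σx = 43, Σy = 159, Σxy = 1450, Σx² = 443, Σy² = 5189
Sxx = Σx² − (Σx)²/n = 443 − 308.166667 = 134.833333
Sxy = Σxy − (Σx)(Σy)/n = 1450 − 1139.5 = 310.5
Syy = Σy² − (Σy)²/n = 5189 − 4213.5 = 975.5
R² = Sxy²/(Sxx·Syy) = (310.5)²/(134.833333·975.5) = 0.732991

0.733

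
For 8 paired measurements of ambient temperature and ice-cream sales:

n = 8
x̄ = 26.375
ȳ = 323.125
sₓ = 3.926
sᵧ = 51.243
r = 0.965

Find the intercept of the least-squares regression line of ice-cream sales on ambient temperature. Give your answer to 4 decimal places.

b = r · sᵧ/sₓ = 0.965 · 51.243/3.926 = 12.595388
a = ȳ − b·x̄ = 323.125 − 12.595388·26.375 = -9.078370

-9.0784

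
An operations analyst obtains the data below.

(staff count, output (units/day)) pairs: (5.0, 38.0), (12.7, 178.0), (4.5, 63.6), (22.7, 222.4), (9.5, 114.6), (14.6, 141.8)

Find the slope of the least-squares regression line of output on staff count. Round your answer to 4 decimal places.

n = 6, Σx = 69, Σy = 758.4, Σxy = 10944.26, Σx² = 1025.24
Sxx = Σx² − (Σx)²/n = 1025.24 − 793.5 = 231.74
Sxy = Σxy − (Σx)(Σy)/n = 10944.26 − 8721.6 = 2222.66
b = Sxy/Sxx = 2222.66/231.74 = 9.591180

9.5912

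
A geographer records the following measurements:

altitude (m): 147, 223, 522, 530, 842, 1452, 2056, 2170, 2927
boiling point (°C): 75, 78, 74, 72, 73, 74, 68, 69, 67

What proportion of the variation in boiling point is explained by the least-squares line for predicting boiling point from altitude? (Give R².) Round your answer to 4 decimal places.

n = 9, Σx = 10869, Σy = 650, Σxy = 759768, Σx² = 20945355, Σy² = 47048
Sxx = Σx² − (Σx)²/n = 20945355 − 13126129 = 7819226
Sxy = Σxy − (Σx)(Σy)/n = 759768 − 784983.333333 = -25215.333333
Syy = Σy² − (Σy)²/n = 47048 − 46944.444444 = 103.555556
R² = Sxy²/(Sxx·Syy) = (-25215.333333)²/(7819226·103.555556) = 0.785222

0.7852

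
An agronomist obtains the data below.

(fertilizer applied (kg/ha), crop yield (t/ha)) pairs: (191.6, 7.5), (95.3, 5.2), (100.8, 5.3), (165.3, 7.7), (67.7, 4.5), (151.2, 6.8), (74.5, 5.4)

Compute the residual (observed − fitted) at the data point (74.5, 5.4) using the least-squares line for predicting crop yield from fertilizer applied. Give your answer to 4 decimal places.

n = 7, Σx = 846.4, Σy = 42.4, Σxy = 5474.72, Σx² = 116272.36
Sxx = Σx² − (Σx)²/n = 116272.36 − 102341.851429 = 13930.508571
Sxy = Σxy − (Σx)(Σy)/n = 5474.72 − 5126.765714 = 347.954286
b = Sxy/Sxx = 347.954286/13930.508571 = 0.024978
a = ȳ − b·x̄ = 6.057143 − 0.024978·120.914286 = 3.036963
ŷ(74.5) = 3.036963 + 0.024978·74.5 = 4.897813
residual = y − ŷ = 5.4 − 4.897813 = 0.502187

0.5022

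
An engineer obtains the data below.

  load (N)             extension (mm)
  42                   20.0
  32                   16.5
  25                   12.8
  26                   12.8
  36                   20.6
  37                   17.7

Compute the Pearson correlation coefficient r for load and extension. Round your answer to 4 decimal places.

n = 6, Σx = 198, Σy = 100.4, Σxy = 3417.3, Σx² = 6754, Σy² = 1737.58
Sxx = Σx² − (Σx)²/n = 6754 − 6534 = 220
Sxy = Σxy − (Σx)(Σy)/n = 3417.3 − 3313.2 = 104.1
Syy = Σy² − (Σy)²/n = 1737.58 − 1680.026667 = 57.553333
r = Sxy/√(Sxx·Syy) = 104.1/√(12661.733333) = 104.1/112.524368 = 0.925133

0.9251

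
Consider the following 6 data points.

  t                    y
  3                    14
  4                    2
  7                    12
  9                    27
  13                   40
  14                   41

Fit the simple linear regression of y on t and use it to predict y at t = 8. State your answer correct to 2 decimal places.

n = 6, Σx = 50, Σy = 136, Σxy = 1471, Σx² = 520
Sxx = Σx² − (Σx)²/n = 520 − 416.666667 = 103.333333
Sxy = Σxy − (Σx)(Σy)/n = 1471 − 1133.333333 = 337.666667
b = Sxy/Sxx = 337.666667/103.333333 = 3.267742
a = ȳ − b·x̄ = 22.666667 − 3.267742·8.333333 = -4.564516
ŷ(8) = a + b·8 = -4.564516 + 3.267742·8 = 21.577419

21.58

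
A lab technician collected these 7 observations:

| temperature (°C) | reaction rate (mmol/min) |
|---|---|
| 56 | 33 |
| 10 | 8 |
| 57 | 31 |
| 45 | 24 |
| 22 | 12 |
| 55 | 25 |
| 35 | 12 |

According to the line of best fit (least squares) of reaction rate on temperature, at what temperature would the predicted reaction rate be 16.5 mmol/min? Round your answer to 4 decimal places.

31.6692

n = 7, Σx = 280, Σy = 145, Σxy = 6834, Σx² = 13244
Sxx = Σx² − (Σx)²/n = 13244 − 11200 = 2044
Sxy = Σxy − (Σx)(Σy)/n = 6834 − 5800 = 1034
b = Sxy/Sxx = 1034/2044 = 0.505871
a = ȳ − b·x̄ = 20.714286 − 0.505871·40 = 0.479452
Set a + b·x = 16.5: x = (16.5 − 0.479452) / 0.505871 = 31.669246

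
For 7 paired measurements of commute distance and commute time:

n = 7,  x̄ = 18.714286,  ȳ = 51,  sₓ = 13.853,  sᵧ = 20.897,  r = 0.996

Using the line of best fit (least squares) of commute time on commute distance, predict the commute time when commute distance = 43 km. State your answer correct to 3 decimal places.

87.488

b = r · sᵧ/sₓ = 0.996 · 20.897/13.853 = 1.502448
a = ȳ − b·x̄ = 51 − 1.502448·18.714286 = 22.882759
ŷ(43) = a + b·43 = 22.882759 + 1.502448·43 = 87.488022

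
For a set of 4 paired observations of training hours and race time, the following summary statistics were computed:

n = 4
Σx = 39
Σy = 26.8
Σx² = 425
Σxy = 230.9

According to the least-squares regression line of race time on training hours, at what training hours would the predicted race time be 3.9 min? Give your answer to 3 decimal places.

Sxx = Σx² − (Σx)²/n = 425 − 380.25 = 44.75
Sxy = Σxy − (Σx)(Σy)/n = 230.9 − 261.3 = -30.4
b = Sxy/Sxx = -30.4/44.75 = -0.679330
a = ȳ − b·x̄ = 6.7 − (-0.679330)·9.75 = 13.323464
Set a + b·x = 3.9: x = (3.9 − 13.323464) / (-0.679330) = 13.871711

13.872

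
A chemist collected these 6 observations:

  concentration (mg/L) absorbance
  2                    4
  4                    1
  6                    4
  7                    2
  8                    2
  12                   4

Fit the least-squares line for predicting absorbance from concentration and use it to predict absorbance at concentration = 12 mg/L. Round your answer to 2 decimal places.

n = 6, Σx = 39, Σy = 17, Σxy = 114, Σx² = 313
Sxx = Σx² − (Σx)²/n = 313 − 253.5 = 59.5
Sxy = Σxy − (Σx)(Σy)/n = 114 − 110.5 = 3.5
b = Sxy/Sxx = 3.5/59.5 = 0.058824
a = ȳ − b·x̄ = 2.833333 − 0.058824·6.5 = 2.450980
ŷ(12) = a + b·12 = 2.450980 + 0.058824·12 = 3.156863

3.16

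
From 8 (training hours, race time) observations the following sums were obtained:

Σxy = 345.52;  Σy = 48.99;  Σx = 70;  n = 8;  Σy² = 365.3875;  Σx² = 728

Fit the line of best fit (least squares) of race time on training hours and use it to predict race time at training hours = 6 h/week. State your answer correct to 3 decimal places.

8.103

Sxx = Σx² − (Σx)²/n = 728 − 612.5 = 115.5
Sxy = Σxy − (Σx)(Σy)/n = 345.52 − 428.6625 = -83.1425
b = Sxy/Sxx = -83.1425/115.5 = -0.719848
a = ȳ − b·x̄ = 6.12375 − (-0.719848)·8.75 = 12.422424
ŷ(6) = a + b·6 = 12.422424 + (-0.719848)·6 = 8.103333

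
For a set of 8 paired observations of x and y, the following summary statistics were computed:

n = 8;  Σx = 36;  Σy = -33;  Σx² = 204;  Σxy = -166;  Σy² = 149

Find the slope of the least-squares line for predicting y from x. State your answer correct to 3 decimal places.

Sxx = Σx² − (Σx)²/n = 204 − 162 = 42
Sxy = Σxy − (Σx)(Σy)/n = -166 − (-148.5) = -17.5
b = Sxy/Sxx = -17.5/42 = -0.416667

-0.417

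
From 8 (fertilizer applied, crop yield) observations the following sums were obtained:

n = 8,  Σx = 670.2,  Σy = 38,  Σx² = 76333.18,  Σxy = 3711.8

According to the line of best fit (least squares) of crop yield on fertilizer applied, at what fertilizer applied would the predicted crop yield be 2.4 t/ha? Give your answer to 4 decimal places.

Sxx = Σx² − (Σx)²/n = 76333.18 − 56146.005 = 20187.175
Sxy = Σxy − (Σx)(Σy)/n = 3711.8 − 3183.45 = 528.35
b = Sxy/Sxx = 528.35/20187.175 = 0.026173
a = ȳ − b·x̄ = 4.75 − 0.026173·83.775 = 2.557394
Set a + b·x = 2.4: x = (2.4 − 2.557394) / 0.026173 = -6.013703

-6.0137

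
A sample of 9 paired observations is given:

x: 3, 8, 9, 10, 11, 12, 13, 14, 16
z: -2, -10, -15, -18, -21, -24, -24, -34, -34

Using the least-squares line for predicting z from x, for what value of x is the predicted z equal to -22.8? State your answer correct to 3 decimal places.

n = 9, Σx = 96, Σy = -182, Σxy = -2252, Σx² = 1140
Sxx = Σx² − (Σx)²/n = 1140 − 1024 = 116
Sxy = Σxy − (Σx)(Σy)/n = -2252 − (-1941.333333) = -310.666667
b = Sxy/Sxx = -310.666667/116 = -2.678161
a = ȳ − b·x̄ = -20.222222 − (-2.678161)·10.666667 = 8.344828
Set a + b·x = -22.8: x = (-22.8 − 8.344828) / (-2.678161) = 11.629185

11.629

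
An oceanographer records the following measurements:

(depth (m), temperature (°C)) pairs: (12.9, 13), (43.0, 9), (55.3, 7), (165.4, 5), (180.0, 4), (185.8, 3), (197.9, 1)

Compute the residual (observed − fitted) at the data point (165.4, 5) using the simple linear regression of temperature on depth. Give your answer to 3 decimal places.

n = 7, Σx = 840.3, Σy = 42, Σxy = 3244.1, Σx² = 138516.71
Sxx = Σx² − (Σx)²/n = 138516.71 − 100872.012857 = 37644.697143
Sxy = Σxy − (Σx)(Σy)/n = 3244.1 − 5041.8 = -1797.7
b = Sxy/Sxx = -1797.7/37644.697143 = -0.047754
a = ȳ − b·x̄ = 6 − (-0.047754)·120.042857 = 11.732575
ŷ(165.4) = 11.732575 + (-0.047754)·165.4 = 3.833997
residual = y − ŷ = 5 − 3.833997 = 1.166003

1.166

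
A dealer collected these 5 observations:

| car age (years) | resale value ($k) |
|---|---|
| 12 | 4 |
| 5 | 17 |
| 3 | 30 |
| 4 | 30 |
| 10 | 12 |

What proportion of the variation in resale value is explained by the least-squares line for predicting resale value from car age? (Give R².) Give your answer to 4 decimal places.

0.8801

n = 5, Σx = 34, Σy = 93, Σxy = 463, Σx² = 294, Σy² = 2249
Sxx = Σx² − (Σx)²/n = 294 − 231.2 = 62.8
Sxy = Σxy − (Σx)(Σy)/n = 463 − 632.4 = -169.4
Syy = Σy² − (Σy)²/n = 2249 − 1729.8 = 519.2
R² = Sxy²/(Sxx·Syy) = (-169.4)²/(62.8·519.2) = 0.880101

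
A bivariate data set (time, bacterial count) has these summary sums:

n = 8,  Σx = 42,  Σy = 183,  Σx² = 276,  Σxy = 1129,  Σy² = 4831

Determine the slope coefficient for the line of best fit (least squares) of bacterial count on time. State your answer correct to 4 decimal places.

Sxx = Σx² − (Σx)²/n = 276 − 220.5 = 55.5
Sxy = Σxy − (Σx)(Σy)/n = 1129 − 960.75 = 168.25
b = Sxy/Sxx = 168.25/55.5 = 3.031532

3.0315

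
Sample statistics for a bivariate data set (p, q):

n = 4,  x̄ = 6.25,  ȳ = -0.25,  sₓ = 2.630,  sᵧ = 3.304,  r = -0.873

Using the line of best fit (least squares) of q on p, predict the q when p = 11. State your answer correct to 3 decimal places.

b = r · sᵧ/sₓ = -0.873 · 3.304/2.63 = -1.096727
a = ȳ − b·x̄ = -0.25 − (-1.096727)·6.25 = 6.604544
ŷ(11) = a + b·11 = 6.604544 + (-1.096727)·11 = -5.459453

-5.459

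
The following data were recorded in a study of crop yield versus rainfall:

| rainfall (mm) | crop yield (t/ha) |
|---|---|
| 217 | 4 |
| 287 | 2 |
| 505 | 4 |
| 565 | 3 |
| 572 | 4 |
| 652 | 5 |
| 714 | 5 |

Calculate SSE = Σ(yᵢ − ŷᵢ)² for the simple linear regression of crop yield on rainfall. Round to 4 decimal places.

n = 7, Σx = 3512, Σy = 27, Σxy = 14275, Σx² = 1965792, Σy² = 111
Sxx = Σx² − (Σx)²/n = 1965792 − 1762020.571429 = 203771.428571
Sxy = Σxy − (Σx)(Σy)/n = 14275 − 13546.285714 = 728.714286
Syy = Σy² − (Σy)²/n = 111 − 104.142857 = 6.857143
b = Sxy/Sxx = 728.714286/203771.428571 = 0.003576
SSE = Syy − b·Sxy = 6.857143 − 0.003576·728.714286 = 4.251162

4.2512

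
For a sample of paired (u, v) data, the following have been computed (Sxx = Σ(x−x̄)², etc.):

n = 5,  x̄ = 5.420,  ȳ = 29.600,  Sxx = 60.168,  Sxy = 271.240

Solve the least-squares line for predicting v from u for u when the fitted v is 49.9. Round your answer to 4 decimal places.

9.9231

b = Sxy/Sxx = 271.24/60.168 = 4.508044
a = ȳ − b·x̄ = 29.6 − 4.508044·5.42 = 5.166401
Set a + b·x = 49.9: x = (49.9 − 5.166401) / 4.508044 = 9.923061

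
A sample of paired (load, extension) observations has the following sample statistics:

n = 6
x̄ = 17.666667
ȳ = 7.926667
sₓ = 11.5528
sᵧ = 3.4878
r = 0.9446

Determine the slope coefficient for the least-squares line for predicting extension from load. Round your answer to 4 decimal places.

0.2852

b = r · sᵧ/sₓ = 0.9446 · 3.4878/11.5528 = 0.285176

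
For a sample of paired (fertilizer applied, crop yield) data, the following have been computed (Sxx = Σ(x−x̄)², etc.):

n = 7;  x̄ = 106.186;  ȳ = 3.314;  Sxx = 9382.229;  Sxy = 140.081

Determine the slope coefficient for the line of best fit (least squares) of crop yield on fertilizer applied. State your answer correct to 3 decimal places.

b = Sxy/Sxx = 140.081/9382.229 = 0.014930

0.015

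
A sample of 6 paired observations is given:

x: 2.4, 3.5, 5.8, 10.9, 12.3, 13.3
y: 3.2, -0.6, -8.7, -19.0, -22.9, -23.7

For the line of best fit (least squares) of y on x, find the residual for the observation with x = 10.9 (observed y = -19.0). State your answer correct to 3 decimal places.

-0.030

n = 6, Σx = 48.2, Σy = -71.7, Σxy = -848.86, Σx² = 498.64
Sxx = Σx² − (Σx)²/n = 498.64 − 387.206667 = 111.433333
Sxy = Σxy − (Σx)(Σy)/n = -848.86 − (-575.99) = -272.87
b = Sxy/Sxx = -272.87/111.433333 = -2.448729
a = ȳ − b·x̄ = -11.95 − (-2.448729)·8.033333 = 7.721454
ŷ(10.9) = 7.721454 + (-2.448729)·10.9 = -18.969689
residual = y − ŷ = -19.0 − (-18.969689) = -0.030311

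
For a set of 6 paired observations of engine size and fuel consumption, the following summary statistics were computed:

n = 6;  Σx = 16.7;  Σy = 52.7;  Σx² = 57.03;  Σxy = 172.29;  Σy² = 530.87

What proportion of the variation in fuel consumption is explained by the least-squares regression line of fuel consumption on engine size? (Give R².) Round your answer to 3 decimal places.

0.914

Sxx = Σx² − (Σx)²/n = 57.03 − 46.481667 = 10.548333
Sxy = Σxy − (Σx)(Σy)/n = 172.29 − 146.681667 = 25.608333
Syy = Σy² − (Σy)²/n = 530.87 − 462.881667 = 67.988333
R² = Sxy²/(Sxx·Syy) = (25.608333)²/(10.548333·67.988333) = 0.914417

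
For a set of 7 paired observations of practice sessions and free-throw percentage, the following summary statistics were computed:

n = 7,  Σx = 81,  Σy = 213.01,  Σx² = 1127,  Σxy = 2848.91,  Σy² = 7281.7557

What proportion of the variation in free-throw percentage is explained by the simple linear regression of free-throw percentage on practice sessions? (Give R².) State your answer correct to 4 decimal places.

0.9721

Sxx = Σx² − (Σx)²/n = 1127 − 937.285714 = 189.714286
Sxy = Σxy − (Σx)(Σy)/n = 2848.91 − 2464.83 = 384.08
Syy = Σy² − (Σy)²/n = 7281.7557 − 6481.8943 = 799.8614
R² = Sxy²/(Sxx·Syy) = (384.08)²/(189.714286·799.8614) = 0.972140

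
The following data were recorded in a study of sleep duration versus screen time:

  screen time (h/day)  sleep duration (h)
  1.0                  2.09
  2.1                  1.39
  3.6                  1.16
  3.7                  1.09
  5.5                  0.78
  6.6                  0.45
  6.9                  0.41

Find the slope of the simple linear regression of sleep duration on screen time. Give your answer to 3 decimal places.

-0.255

n = 7, Σx = 29.4, Σy = 7.37, Σxy = 23.307, Σx² = 153.48
Sxx = Σx² − (Σx)²/n = 153.48 − 123.48 = 30
Sxy = Σxy − (Σx)(Σy)/n = 23.307 − 30.954 = -7.647
b = Sxy/Sxx = -7.647/30 = -0.2549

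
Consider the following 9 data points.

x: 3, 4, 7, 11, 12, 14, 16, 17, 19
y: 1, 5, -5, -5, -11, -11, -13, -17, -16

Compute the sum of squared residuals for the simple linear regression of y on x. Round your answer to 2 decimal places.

40.70

n = 9, Σx = 103, Σy = -72, Σxy = -1154, Σx² = 1441, Σy² = 1032
Sxx = Σx² − (Σx)²/n = 1441 − 1178.777778 = 262.222222
Sxy = Σxy − (Σx)(Σy)/n = -1154 − (-824) = -330
Syy = Σy² − (Σy)²/n = 1032 − 576 = 456
b = Sxy/Sxx = -330/262.222222 = -1.258475
SSE = Syy − b·Sxy = 456 − (-1.258475)·(-330) = 40.703390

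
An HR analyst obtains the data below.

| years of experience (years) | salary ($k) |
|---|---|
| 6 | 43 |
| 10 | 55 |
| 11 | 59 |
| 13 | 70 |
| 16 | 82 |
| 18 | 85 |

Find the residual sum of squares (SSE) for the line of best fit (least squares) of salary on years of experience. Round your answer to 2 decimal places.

n = 6, Σx = 74, Σy = 394, Σxy = 5209, Σx² = 1006, Σy² = 27204
Sxx = Σx² − (Σx)²/n = 1006 − 912.666667 = 93.333333
Sxy = Σxy − (Σx)(Σy)/n = 5209 − 4859.333333 = 349.666667
Syy = Σy² − (Σy)²/n = 27204 − 25872.666667 = 1331.333333
b = Sxy/Sxx = 349.666667/93.333333 = 3.746429
SSE = Syy − b·Sxy = 1331.333333 − 3.746429·349.666667 = 21.332143

21.33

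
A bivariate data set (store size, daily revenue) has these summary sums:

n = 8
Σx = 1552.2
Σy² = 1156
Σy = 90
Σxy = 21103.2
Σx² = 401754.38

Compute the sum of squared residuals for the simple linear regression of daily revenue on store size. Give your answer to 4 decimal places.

Sxx = Σx² − (Σx)²/n = 401754.38 − 301165.605 = 100588.775
Sxy = Σxy − (Σx)(Σy)/n = 21103.2 − 17462.25 = 3640.95
Syy = Σy² − (Σy)²/n = 1156 − 1012.5 = 143.5
b = Sxy/Sxx = 3640.95/100588.775 = 0.036196
SSE = Syy − b·Sxy = 143.5 − 0.036196·3640.95 = 11.710773

11.7108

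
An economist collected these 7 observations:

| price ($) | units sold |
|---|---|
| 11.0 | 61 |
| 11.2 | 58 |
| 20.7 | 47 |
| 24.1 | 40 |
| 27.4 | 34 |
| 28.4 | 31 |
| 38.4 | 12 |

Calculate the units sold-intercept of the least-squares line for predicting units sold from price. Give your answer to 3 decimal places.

n = 7, Σx = 161.2, Σy = 283, Σxy = 5530.3, Σx² = 4287.62
Sxx = Σx² − (Σx)²/n = 4287.62 − 3712.205714 = 575.414286
Sxy = Σxy − (Σx)(Σy)/n = 5530.3 − 6517.085714 = -986.785714
b = Sxy/Sxx = -986.785714/575.414286 = -1.714913
a = ȳ − b·x̄ = 40.428571 − (-1.714913)·23.028571 = 79.920579

79.921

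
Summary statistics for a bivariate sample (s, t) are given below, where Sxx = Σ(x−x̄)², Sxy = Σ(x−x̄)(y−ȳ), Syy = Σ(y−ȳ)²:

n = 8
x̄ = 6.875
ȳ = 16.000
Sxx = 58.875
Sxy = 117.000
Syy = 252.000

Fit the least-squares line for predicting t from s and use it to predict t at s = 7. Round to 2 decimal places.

b = Sxy/Sxx = 117/58.875 = 1.987261
a = ȳ − b·x̄ = 16 − 1.987261·6.875 = 2.337580
ŷ(7) = a + b·7 = 2.337580 + 1.987261·7 = 16.248408

16.25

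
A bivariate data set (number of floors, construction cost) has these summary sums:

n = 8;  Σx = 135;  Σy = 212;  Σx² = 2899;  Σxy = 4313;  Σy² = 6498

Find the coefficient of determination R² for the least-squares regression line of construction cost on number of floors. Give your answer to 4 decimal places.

Sxx = Σx² − (Σx)²/n = 2899 − 2278.125 = 620.875
Sxy = Σxy − (Σx)(Σy)/n = 4313 − 3577.5 = 735.5
Syy = Σy² − (Σy)²/n = 6498 − 5618 = 880
R² = Sxy²/(Sxx·Syy) = (735.5)²/(620.875·880) = 0.990099

0.9901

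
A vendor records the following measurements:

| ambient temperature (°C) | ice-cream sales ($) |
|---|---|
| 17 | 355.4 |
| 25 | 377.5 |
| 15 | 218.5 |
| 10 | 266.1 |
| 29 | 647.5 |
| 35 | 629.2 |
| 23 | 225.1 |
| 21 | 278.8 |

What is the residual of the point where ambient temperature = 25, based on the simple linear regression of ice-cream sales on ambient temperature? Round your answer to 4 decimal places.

n = 8, Σx = 175, Σy = 2998.1, Σxy = 73249.4, Σx² = 4275
Sxx = Σx² − (Σx)²/n = 4275 − 3828.125 = 446.875
Sxy = Σxy − (Σx)(Σy)/n = 73249.4 − 65583.4375 = 7665.9625
b = Sxy/Sxx = 7665.9625/446.875 = 17.154601
a = ȳ − b·x̄ = 374.7625 − 17.154601·21.875 = -0.494406
ŷ(25) = -0.494406 + 17.154601·25 = 428.370629
residual = y − ŷ = 377.5 − 428.370629 = -50.870629

-50.8706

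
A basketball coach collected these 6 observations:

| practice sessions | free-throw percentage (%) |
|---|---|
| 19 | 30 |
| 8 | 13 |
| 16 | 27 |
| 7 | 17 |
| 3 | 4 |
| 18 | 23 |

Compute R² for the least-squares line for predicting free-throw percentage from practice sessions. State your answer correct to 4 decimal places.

0.8783

n = 6, Σx = 71, Σy = 114, Σxy = 1651, Σx² = 1063, Σy² = 2632
Sxx = Σx² − (Σx)²/n = 1063 − 840.166667 = 222.833333
Sxy = Σxy − (Σx)(Σy)/n = 1651 − 1349 = 302
Syy = Σy² − (Σy)²/n = 2632 − 2166 = 466
R² = Sxy²/(Sxx·Syy) = (302)²/(222.833333·466) = 0.878310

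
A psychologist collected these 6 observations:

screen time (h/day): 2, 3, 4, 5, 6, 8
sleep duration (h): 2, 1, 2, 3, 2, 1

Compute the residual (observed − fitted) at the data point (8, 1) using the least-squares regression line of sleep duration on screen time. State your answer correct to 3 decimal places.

-0.643

n = 6, Σx = 28, Σy = 11, Σxy = 50, Σx² = 154
Sxx = Σx² − (Σx)²/n = 154 − 130.666667 = 23.333333
Sxy = Σxy − (Σx)(Σy)/n = 50 − 51.333333 = -1.333333
b = Sxy/Sxx = -1.333333/23.333333 = -0.057143
a = ȳ − b·x̄ = 1.833333 − (-0.057143)·4.666667 = 2.1
ŷ(8) = 2.1 + (-0.057143)·8 = 1.642857
residual = y − ŷ = 1 − 1.642857 = -0.642857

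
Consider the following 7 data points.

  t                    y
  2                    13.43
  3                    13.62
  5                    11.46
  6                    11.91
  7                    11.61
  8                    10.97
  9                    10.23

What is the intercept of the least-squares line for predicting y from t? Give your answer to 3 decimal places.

n = 7, Σx = 40, Σy = 83.23, Σxy = 457.58, Σx² = 268
Sxx = Σx² − (Σx)²/n = 268 − 228.571429 = 39.428571
Sxy = Σxy − (Σx)(Σy)/n = 457.58 − 475.6 = -18.02
b = Sxy/Sxx = -18.02/39.428571 = -0.457029
a = ȳ − b·x̄ = 11.89 − (-0.457029)·5.714286 = 14.501594

14.502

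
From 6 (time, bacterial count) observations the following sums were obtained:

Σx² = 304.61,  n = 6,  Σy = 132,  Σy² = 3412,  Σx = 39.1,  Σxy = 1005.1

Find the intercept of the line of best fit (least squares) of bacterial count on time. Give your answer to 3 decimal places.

3.042

Sxx = Σx² − (Σx)²/n = 304.61 − 254.801667 = 49.808333
Sxy = Σxy − (Σx)(Σy)/n = 1005.1 − 860.2 = 144.9
b = Sxy/Sxx = 144.9/49.808333 = 2.909152
a = ȳ − b·x̄ = 22 − 2.909152·6.516667 = 3.042028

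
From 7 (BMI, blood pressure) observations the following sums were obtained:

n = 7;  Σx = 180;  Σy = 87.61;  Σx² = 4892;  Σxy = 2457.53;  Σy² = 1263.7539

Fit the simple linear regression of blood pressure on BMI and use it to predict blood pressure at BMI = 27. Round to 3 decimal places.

Sxx = Σx² − (Σx)²/n = 4892 − 4628.571429 = 263.428571
Sxy = Σxy − (Σx)(Σy)/n = 2457.53 − 2252.828571 = 204.701429
b = Sxy/Sxx = 204.701429/263.428571 = 0.777066
a = ȳ − b·x̄ = 12.515714 − 0.777066·25.714286 = -7.465987
ŷ(27) = a + b·27 = -7.465987 + 0.777066·27 = 13.514799

13.515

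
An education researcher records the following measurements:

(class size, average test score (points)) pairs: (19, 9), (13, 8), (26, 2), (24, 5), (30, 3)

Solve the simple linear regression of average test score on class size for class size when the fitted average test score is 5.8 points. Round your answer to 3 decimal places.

n = 5, Σx = 112, Σy = 27, Σxy = 537, Σx² = 2682
Sxx = Σx² − (Σx)²/n = 2682 − 2508.8 = 173.2
Sxy = Σxy − (Σx)(Σy)/n = 537 − 604.8 = -67.8
b = Sxy/Sxx = -67.8/173.2 = -0.391455
a = ȳ − b·x̄ = 5.4 − (-0.391455)·22.4 = 14.168591
Set a + b·x = 5.8: x = (5.8 − 14.168591) / (-0.391455) = 21.378171

21.378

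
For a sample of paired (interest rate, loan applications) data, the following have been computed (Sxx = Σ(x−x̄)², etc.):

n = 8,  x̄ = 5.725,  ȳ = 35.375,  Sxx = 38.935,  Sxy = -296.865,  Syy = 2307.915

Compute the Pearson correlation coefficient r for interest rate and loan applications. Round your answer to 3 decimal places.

-0.990

r = Sxy/√(Sxx·Syy) = -296.865/√(89858.670525) = -296.865/299.764358 = -0.990328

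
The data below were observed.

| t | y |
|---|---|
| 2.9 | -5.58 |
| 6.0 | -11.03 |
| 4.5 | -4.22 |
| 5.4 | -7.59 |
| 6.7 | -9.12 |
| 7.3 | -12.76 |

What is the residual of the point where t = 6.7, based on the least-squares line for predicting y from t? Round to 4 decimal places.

1.3637

n = 6, Σx = 32.8, Σy = -50.3, Σxy = -296.59, Σx² = 192
Sxx = Σx² − (Σx)²/n = 192 − 179.306667 = 12.693333
Sxy = Σxy − (Σx)(Σy)/n = -296.59 − (-274.973333) = -21.616667
b = Sxy/Sxx = -21.616667/12.693333 = -1.702994
a = ȳ − b·x̄ = -8.383333 − (-1.702994)·5.466667 = 0.926366
ŷ(6.7) = 0.926366 + (-1.702994)·6.7 = -10.483692
residual = y − ŷ = -9.12 − (-10.483692) = 1.363692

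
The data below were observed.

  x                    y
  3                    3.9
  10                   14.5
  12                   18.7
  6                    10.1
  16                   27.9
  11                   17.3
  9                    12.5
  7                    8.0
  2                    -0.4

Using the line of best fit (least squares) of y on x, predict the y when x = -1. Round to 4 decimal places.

-5.1745

n = 9, Σx = 76, Σy = 112.5, Σxy = 1246.1, Σx² = 800
Sxx = Σx² − (Σx)²/n = 800 − 641.777778 = 158.222222
Sxy = Σxy − (Σx)(Σy)/n = 1246.1 − 950 = 296.1
b = Sxy/Sxx = 296.1/158.222222 = 1.871419
a = ȳ − b·x̄ = 12.5 − 1.871419·8.444444 = -3.303090
ŷ(-1) = a + b·-1 = -3.303090 + 1.871419·(-1) = -5.174508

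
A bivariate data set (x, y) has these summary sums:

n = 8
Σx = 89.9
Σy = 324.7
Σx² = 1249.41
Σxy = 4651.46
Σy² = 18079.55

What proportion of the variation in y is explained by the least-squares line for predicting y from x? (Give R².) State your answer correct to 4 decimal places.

Sxx = Σx² − (Σx)²/n = 1249.41 − 1010.25125 = 239.15875
Sxy = Σxy − (Σx)(Σy)/n = 4651.46 − 3648.81625 = 1002.64375
Syy = Σy² − (Σy)²/n = 18079.55 − 13178.76125 = 4900.78875
R² = Sxy²/(Sxx·Syy) = (1002.64375)²/(239.15875·4900.78875) = 0.857711

0.8577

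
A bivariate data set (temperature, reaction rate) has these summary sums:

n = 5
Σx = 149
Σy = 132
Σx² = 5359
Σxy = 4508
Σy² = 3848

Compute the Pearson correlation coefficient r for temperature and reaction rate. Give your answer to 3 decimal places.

Sxx = Σx² − (Σx)²/n = 5359 − 4440.2 = 918.8
Sxy = Σxy − (Σx)(Σy)/n = 4508 − 3933.6 = 574.4
Syy = Σy² − (Σy)²/n = 3848 − 3484.8 = 363.2
r = Sxy/√(Sxx·Syy) = 574.4/√(333708.16) = 574.4/577.674787 = 0.994331

0.994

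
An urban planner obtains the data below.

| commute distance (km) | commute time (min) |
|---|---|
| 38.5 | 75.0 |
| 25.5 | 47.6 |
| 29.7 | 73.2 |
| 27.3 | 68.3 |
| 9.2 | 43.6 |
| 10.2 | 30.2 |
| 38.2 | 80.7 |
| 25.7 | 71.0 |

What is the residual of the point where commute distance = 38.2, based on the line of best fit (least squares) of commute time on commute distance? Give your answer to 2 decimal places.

0.85

n = 8, Σx = 204.3, Σy = 489.6, Σxy = 13756.53, Σx² = 6068.29
Sxx = Σx² − (Σx)²/n = 6068.29 − 5217.31125 = 850.97875
Sxy = Σxy − (Σx)(Σy)/n = 13756.53 − 12503.16 = 1253.37
b = Sxy/Sxx = 1253.37/850.97875 = 1.472857
a = ȳ − b·x̄ = 61.2 − 1.472857·25.5375 = 23.586915
ŷ(38.2) = 23.586915 + 1.472857·38.2 = 79.850052
residual = y − ŷ = 80.7 − 79.850052 = 0.849948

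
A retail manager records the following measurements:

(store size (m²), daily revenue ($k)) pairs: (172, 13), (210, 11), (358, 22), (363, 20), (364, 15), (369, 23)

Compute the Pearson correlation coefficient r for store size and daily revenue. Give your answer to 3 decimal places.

0.802

n = 6, Σx = 1836, Σy = 104, Σxy = 33629, Σx² = 602274, Σy² = 1928
Sxx = Σx² − (Σx)²/n = 602274 − 561816 = 40458
Sxy = Σxy − (Σx)(Σy)/n = 33629 − 31824 = 1805
Syy = Σy² − (Σy)²/n = 1928 − 1802.666667 = 125.333333
r = Sxy/√(Sxx·Syy) = 1805/√(5070736) = 1805/2251.829478 = 0.801570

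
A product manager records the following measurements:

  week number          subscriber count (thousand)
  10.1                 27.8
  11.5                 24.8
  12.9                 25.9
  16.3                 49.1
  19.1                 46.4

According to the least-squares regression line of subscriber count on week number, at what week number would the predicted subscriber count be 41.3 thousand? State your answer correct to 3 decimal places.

n = 5, Σx = 69.9, Σy = 174, Σxy = 2586.66, Σx² = 1031.17
Sxx = Σx² − (Σx)²/n = 1031.17 − 977.202 = 53.968
Sxy = Σxy − (Σx)(Σy)/n = 2586.66 − 2432.52 = 154.14
b = Sxy/Sxx = 154.14/53.968 = 2.856137
a = ȳ − b·x̄ = 34.8 − 2.856137·13.98 = -5.128795
Set a + b·x = 41.3: x = (41.3 − (-5.128795)) / 2.856137 = 16.255801

16.256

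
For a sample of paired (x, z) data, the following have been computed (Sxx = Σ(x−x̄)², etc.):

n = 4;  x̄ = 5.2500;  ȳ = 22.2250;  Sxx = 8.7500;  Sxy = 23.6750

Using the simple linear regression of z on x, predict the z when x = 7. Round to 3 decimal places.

b = Sxy/Sxx = 23.675/8.75 = 2.705714
a = ȳ − b·x̄ = 22.225 − 2.705714·5.25 = 8.02
ŷ(7) = a + b·7 = 8.02 + 2.705714·7 = 26.96

26.960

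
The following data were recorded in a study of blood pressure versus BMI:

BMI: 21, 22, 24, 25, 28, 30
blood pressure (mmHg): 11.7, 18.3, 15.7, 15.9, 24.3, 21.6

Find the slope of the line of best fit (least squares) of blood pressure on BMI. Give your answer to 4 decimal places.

n = 6, Σx = 150, Σy = 107.5, Σxy = 2751, Σx² = 3810
Sxx = Σx² − (Σx)²/n = 3810 − 3750 = 60
Sxy = Σxy − (Σx)(Σy)/n = 2751 − 2687.5 = 63.5
b = Sxy/Sxx = 63.5/60 = 1.058333

1.0583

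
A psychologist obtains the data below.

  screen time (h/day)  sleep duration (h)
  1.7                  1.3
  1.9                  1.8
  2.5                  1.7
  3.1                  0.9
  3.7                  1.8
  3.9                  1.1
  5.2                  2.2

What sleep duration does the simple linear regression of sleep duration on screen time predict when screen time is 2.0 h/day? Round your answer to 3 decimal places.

n = 7, Σx = 22, Σy = 10.8, Σxy = 35.06, Σx² = 78.3
Sxx = Σx² − (Σx)²/n = 78.3 − 69.142857 = 9.157143
Sxy = Σxy − (Σx)(Σy)/n = 35.06 − 33.942857 = 1.117143
b = Sxy/Sxx = 1.117143/9.157143 = 0.121997
a = ȳ − b·x̄ = 1.542857 − 0.121997·3.142857 = 1.159438
ŷ(2.0) = a + b·2.0 = 1.159438 + 0.121997·2 = 1.403432

1.403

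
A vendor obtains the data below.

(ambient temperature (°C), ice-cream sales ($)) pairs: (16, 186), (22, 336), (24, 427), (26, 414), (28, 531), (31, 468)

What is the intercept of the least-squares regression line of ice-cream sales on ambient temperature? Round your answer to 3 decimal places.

n = 6, Σx = 147, Σy = 2362, Σxy = 60756, Σx² = 3737
Sxx = Σx² − (Σx)²/n = 3737 − 3601.5 = 135.5
Sxy = Σxy − (Σx)(Σy)/n = 60756 − 57869 = 2887
b = Sxy/Sxx = 2887/135.5 = 21.306273
a = ȳ − b·x̄ = 393.666667 − 21.306273·24.5 = -128.337023

-128.337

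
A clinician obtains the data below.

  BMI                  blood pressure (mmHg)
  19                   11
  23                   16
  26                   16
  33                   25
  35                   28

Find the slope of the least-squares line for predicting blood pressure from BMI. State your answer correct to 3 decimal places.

1.033

n = 5, Σx = 136, Σy = 96, Σxy = 2798, Σx² = 3880
Sxx = Σx² − (Σx)²/n = 3880 − 3699.2 = 180.8
Sxy = Σxy − (Σx)(Σy)/n = 2798 − 2611.2 = 186.8
b = Sxy/Sxx = 186.8/180.8 = 1.033186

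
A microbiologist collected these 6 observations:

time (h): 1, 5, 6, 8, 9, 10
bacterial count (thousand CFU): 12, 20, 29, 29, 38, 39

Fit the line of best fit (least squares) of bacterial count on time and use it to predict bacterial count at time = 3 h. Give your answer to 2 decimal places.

n = 6, Σx = 39, Σy = 167, Σxy = 1250, Σx² = 307
Sxx = Σx² − (Σx)²/n = 307 − 253.5 = 53.5
Sxy = Σxy − (Σx)(Σy)/n = 1250 − 1085.5 = 164.5
b = Sxy/Sxx = 164.5/53.5 = 3.074766
a = ȳ − b·x̄ = 27.833333 − 3.074766·6.5 = 7.847352
ŷ(3) = a + b·3 = 7.847352 + 3.074766·3 = 17.071651

17.07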